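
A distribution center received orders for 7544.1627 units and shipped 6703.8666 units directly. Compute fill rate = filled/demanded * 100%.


FR = 6703.8666 / 7544.1627 * 100 = 88.8616

88.8616%


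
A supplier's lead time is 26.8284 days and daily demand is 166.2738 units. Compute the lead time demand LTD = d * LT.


LTD = 166.2738 * 26.8284 = 4460.8600

4460.8600 units


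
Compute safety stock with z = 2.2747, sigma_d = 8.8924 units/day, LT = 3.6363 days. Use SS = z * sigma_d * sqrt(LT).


sqrt(LT) = sqrt(3.6363) = 1.9069
SS = 2.2747 * 8.8924 * 1.9069 = 38.5721

38.5721 units


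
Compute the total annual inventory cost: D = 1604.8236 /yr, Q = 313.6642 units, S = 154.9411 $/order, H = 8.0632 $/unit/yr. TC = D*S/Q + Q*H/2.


Ordering cost = D*S/Q = 792.7367
Holding cost = Q*H/2 = 1264.5686
TC = 792.7367 + 1264.5686 = 2057.3053

2057.3053 $/yr


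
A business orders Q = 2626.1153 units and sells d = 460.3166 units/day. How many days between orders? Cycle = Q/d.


Cycle = 2626.1153 / 460.3166 = 5.7050

5.7050 days


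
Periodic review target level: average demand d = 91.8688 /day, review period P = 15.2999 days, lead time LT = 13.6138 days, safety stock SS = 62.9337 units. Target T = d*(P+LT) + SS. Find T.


P + LT = 28.9137
d*(P+LT) = 91.8688 * 28.9137 = 2656.2669
T = 2656.2669 + 62.9337 = 2719.2006

2719.2006 units


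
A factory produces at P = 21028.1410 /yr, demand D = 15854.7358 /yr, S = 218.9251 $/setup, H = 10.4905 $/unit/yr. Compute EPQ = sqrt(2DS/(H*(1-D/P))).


1 - D/P = 1 - 0.7540 = 0.2460
H*(1-D/P) = 2.5809
2DS = 6941999.2410
EPQ = sqrt(2689755.2193) = 1640.0473

1640.0473 units


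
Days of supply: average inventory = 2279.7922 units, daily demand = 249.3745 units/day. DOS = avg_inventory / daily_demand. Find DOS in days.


DOS = 2279.7922 / 249.3745 = 9.1420

9.1420 days


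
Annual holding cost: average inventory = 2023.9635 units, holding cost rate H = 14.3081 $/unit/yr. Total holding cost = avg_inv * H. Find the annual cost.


Cost = 2023.9635 * 14.3081 = 28959.0722

28959.0722 $/yr


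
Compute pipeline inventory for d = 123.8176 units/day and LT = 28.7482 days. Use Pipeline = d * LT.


Pipeline = 123.8176 * 28.7482 = 3559.5331

3559.5331 units


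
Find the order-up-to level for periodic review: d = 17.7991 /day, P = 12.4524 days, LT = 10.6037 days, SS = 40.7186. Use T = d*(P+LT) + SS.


P + LT = 23.0561
d*(P+LT) = 17.7991 * 23.0561 = 410.3778
T = 410.3778 + 40.7186 = 451.0964

451.0964 units


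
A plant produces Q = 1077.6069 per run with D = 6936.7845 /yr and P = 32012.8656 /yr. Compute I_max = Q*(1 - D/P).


D/P = 0.2167
1 - D/P = 0.7833
I_max = 1077.6069 * 0.7833 = 844.1031

844.1031 units


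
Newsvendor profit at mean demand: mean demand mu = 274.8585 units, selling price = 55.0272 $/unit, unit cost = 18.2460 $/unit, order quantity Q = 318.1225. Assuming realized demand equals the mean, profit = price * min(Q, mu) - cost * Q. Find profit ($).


Sales at mu = min(318.1225, 274.8585) = 274.8585
Revenue = 55.0272 * 274.8585 = 15124.6937
Total cost = 18.2460 * 318.1225 = 5804.4631
Profit = 15124.6937 - 5804.4631 = 9320.2305

9320.2305 $


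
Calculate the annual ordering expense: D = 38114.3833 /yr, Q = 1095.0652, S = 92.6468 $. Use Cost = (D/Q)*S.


Number of orders = D/Q = 34.8056
Cost = 34.8056 * 92.6468 = 3224.6259

3224.6259 $/yr


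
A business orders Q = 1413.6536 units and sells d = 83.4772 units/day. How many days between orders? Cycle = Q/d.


Cycle = 1413.6536 / 83.4772 = 16.9346

16.9346 days


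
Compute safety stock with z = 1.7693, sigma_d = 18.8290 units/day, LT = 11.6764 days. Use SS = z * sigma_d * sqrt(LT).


sqrt(LT) = sqrt(11.6764) = 3.4171
SS = 1.7693 * 18.8290 * 3.4171 = 113.8369

113.8369 units


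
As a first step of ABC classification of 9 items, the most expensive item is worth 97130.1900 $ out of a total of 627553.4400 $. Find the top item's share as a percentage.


Top item = 97130.1900
Total = 627553.4400
Percentage = 97130.1900 / 627553.4400 * 100 = 15.4776

15.4776%


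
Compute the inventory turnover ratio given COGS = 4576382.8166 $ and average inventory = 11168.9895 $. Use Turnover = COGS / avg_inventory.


Turnover = 4576382.8166 / 11168.9895 = 409.7401

409.7401


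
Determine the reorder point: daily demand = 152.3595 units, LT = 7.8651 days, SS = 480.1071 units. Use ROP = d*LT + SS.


d*LT = 152.3595 * 7.8651 = 1198.3227
ROP = 1198.3227 + 480.1071 = 1678.4298

1678.4298 units


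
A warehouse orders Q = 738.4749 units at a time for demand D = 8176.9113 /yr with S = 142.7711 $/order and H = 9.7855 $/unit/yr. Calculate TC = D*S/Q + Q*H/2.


Ordering cost = D*S/Q = 1580.8616
Holding cost = Q*H/2 = 3613.1731
TC = 1580.8616 + 3613.1731 = 5194.0347

5194.0347 $/yr


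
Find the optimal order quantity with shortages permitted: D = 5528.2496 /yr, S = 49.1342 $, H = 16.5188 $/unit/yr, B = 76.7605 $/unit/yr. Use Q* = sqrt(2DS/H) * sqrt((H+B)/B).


sqrt(2DS/H) = 181.3475
sqrt((H+B)/B) = 1.1024
Q* = 181.3475 * 1.1024 = 199.9103

199.9103 units


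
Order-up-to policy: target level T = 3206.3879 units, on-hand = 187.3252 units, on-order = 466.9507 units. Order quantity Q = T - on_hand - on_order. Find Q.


Inventory position = OH + OO = 187.3252 + 466.9507 = 654.2759
Q = 3206.3879 - 654.2759 = 2552.1120

2552.1120 units


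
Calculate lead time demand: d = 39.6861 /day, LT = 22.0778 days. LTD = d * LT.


LTD = 39.6861 * 22.0778 = 876.1818

876.1818 units


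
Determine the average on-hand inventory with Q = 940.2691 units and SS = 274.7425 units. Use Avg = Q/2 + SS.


Q/2 = 470.1345
Avg = 470.1345 + 274.7425 = 744.8771

744.8771 units


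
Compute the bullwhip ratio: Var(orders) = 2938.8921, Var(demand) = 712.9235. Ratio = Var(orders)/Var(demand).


BW = 2938.8921 / 712.9235 = 4.1223

4.1223


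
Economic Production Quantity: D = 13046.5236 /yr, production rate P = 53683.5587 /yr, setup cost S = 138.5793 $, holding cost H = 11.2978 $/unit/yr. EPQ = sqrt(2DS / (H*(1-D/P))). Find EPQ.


1 - D/P = 1 - 0.2430 = 0.7570
H*(1-D/P) = 8.5521
2DS = 3615956.2158
EPQ = sqrt(422813.2264) = 650.2409

650.2409 units


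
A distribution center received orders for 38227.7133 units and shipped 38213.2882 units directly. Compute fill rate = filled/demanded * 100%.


FR = 38213.2882 / 38227.7133 * 100 = 99.9623

99.9623%


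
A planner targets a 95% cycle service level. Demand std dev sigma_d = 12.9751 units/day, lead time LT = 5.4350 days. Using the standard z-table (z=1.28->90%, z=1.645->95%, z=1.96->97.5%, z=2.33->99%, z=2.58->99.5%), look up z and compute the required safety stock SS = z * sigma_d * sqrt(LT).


From the table, SL = 95% corresponds to z = 1.645
sqrt(LT) = sqrt(5.4350) = 2.3313
SS = 1.645 * 12.9751 * 2.3313 = 49.7595

49.7595 units


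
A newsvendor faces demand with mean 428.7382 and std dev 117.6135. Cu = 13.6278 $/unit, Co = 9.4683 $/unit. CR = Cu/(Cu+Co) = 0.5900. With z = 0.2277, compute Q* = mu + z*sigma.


CR = Cu/(Cu+Co) = 13.6278/(13.6278+9.4683) = 0.5900
z = 0.2277
Q* = 428.7382 + 0.2277 * 117.6135 = 455.5188

455.5188 units


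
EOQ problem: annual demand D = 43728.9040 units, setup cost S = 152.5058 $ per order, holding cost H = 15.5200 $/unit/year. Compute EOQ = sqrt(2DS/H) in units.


2*D*S = 2 * 43728.9040 * 152.5058 = 13337822.9753
2*D*S/H = 859395.8103
EOQ = sqrt(859395.8103) = 927.0360

927.0360 units


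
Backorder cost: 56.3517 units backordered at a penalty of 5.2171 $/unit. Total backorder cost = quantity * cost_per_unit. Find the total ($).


Total = 56.3517 * 5.2171 = 293.9925

293.9925 $


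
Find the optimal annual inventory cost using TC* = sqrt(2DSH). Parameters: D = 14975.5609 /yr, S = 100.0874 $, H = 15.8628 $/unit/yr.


2*D*S*H = 47552389.9853
TC* = sqrt(47552389.9853) = 6895.8241

6895.8241 $/yr


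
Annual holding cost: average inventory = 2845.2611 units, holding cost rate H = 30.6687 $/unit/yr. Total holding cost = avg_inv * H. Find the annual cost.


Cost = 2845.2611 * 30.6687 = 87260.4591

87260.4591 $/yr


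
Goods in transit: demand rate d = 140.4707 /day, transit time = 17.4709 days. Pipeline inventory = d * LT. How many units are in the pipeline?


Pipeline = 140.4707 * 17.4709 = 2454.1496

2454.1496 units


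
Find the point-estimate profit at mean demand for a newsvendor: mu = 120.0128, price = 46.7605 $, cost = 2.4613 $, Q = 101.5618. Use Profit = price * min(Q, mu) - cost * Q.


Sales at mu = min(101.5618, 120.0128) = 101.5618
Revenue = 46.7605 * 101.5618 = 4749.0805
Total cost = 2.4613 * 101.5618 = 249.9741
Profit = 4749.0805 - 249.9741 = 4499.1065

4499.1065 $


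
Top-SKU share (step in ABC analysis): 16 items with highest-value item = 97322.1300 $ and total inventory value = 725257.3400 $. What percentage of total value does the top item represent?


Top item = 97322.1300
Total = 725257.3400
Percentage = 97322.1300 / 725257.3400 * 100 = 13.4190

13.4190%


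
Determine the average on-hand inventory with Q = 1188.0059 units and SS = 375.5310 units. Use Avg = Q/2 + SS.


Q/2 = 594.0030
Avg = 594.0030 + 375.5310 = 969.5340

969.5340 units


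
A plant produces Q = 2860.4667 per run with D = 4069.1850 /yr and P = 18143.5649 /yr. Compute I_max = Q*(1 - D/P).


D/P = 0.2243
1 - D/P = 0.7757
I_max = 2860.4667 * 0.7757 = 2218.9297

2218.9297 units


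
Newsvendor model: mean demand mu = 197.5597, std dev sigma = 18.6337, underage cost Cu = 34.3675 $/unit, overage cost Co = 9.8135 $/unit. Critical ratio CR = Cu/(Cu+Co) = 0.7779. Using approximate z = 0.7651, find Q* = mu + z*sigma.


CR = Cu/(Cu+Co) = 34.3675/(34.3675+9.8135) = 0.7779
z = 0.7651
Q* = 197.5597 + 0.7651 * 18.6337 = 211.8163

211.8163 units


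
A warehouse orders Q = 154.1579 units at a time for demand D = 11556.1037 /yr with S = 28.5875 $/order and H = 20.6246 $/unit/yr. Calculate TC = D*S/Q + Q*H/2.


Ordering cost = D*S/Q = 2142.9983
Holding cost = Q*H/2 = 1589.7225
TC = 2142.9983 + 1589.7225 = 3732.7208

3732.7208 $/yr


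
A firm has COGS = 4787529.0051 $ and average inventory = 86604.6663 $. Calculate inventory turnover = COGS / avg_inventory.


Turnover = 4787529.0051 / 86604.6663 = 55.2803

55.2803


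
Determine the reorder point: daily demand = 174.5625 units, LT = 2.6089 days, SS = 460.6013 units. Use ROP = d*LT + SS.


d*LT = 174.5625 * 2.6089 = 455.4161
ROP = 455.4161 + 460.6013 = 916.0174

916.0174 units


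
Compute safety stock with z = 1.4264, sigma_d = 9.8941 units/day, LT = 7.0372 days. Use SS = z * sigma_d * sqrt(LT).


sqrt(LT) = sqrt(7.0372) = 2.6528
SS = 1.4264 * 9.8941 * 2.6528 = 37.4384

37.4384 units


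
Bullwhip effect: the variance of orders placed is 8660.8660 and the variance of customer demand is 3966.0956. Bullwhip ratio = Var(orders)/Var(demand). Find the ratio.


BW = 8660.8660 / 3966.0956 = 2.1837

2.1837


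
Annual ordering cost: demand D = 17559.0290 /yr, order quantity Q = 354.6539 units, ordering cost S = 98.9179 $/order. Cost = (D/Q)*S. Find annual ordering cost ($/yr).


Number of orders = D/Q = 49.5103
Cost = 49.5103 * 98.9179 = 4897.4571

4897.4571 $/yr


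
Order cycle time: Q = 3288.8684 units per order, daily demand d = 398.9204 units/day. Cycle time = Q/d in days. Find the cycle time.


Cycle = 3288.8684 / 398.9204 = 8.2444

8.2444 days


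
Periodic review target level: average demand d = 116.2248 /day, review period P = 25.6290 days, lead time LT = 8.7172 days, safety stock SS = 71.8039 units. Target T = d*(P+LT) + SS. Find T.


P + LT = 34.3462
d*(P+LT) = 116.2248 * 34.3462 = 3991.8802
T = 3991.8802 + 71.8039 = 4063.6841

4063.6841 units


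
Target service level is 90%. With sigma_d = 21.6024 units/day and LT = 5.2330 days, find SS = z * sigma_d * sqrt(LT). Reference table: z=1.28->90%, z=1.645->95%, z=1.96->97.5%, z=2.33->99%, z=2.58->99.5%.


From the table, SL = 90% corresponds to z = 1.28
sqrt(LT) = sqrt(5.2330) = 2.2876
SS = 1.28 * 21.6024 * 2.2876 = 63.2539

63.2539 units


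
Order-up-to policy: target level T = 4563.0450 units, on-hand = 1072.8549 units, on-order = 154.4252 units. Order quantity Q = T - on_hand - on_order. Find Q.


Inventory position = OH + OO = 1072.8549 + 154.4252 = 1227.2801
Q = 4563.0450 - 1227.2801 = 3335.7649

3335.7649 units


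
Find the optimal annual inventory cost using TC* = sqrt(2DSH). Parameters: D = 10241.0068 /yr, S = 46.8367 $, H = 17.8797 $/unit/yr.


2*D*S*H = 17152173.6907
TC* = sqrt(17152173.6907) = 4141.5183

4141.5183 $/yr


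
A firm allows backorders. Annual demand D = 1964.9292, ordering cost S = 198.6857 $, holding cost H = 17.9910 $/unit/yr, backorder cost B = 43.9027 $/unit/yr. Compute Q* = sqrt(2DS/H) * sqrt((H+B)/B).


sqrt(2DS/H) = 208.3263
sqrt((H+B)/B) = 1.1873
Q* = 208.3263 * 1.1873 = 247.3556

247.3556 units


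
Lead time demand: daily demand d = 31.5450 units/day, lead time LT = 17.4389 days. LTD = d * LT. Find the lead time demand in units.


LTD = 31.5450 * 17.4389 = 550.1101

550.1101 units


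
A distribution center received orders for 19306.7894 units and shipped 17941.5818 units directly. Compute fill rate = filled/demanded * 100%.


FR = 17941.5818 / 19306.7894 * 100 = 92.9289

92.9289%


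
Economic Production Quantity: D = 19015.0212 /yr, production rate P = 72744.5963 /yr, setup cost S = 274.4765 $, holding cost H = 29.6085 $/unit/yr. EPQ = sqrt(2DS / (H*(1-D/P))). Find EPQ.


1 - D/P = 1 - 0.2614 = 0.7386
H*(1-D/P) = 21.8690
2DS = 10438352.9328
EPQ = sqrt(477312.6041) = 690.8781

690.8781 units


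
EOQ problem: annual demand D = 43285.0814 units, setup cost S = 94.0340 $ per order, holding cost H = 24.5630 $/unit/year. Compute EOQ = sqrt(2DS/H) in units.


2*D*S = 2 * 43285.0814 * 94.0340 = 8140538.6887
2*D*S/H = 331414.6761
EOQ = sqrt(331414.6761) = 575.6863

575.6863 units


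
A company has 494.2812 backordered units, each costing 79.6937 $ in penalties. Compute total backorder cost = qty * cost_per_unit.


Total = 494.2812 * 79.6937 = 39391.0977

39391.0977 $


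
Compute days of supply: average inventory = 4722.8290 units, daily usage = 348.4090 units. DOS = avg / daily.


DOS = 4722.8290 / 348.4090 = 13.5554

13.5554 days


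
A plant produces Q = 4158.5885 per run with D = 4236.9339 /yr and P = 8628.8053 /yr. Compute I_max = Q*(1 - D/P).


D/P = 0.4910
1 - D/P = 0.5090
I_max = 4158.5885 * 0.5090 = 2116.6297

2116.6297 units


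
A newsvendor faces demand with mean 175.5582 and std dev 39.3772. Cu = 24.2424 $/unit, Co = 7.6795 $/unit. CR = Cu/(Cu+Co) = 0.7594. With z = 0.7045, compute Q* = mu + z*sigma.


CR = Cu/(Cu+Co) = 24.2424/(24.2424+7.6795) = 0.7594
z = 0.7045
Q* = 175.5582 + 0.7045 * 39.3772 = 203.2994

203.2994 units


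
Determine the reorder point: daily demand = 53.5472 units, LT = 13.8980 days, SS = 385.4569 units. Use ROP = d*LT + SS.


d*LT = 53.5472 * 13.8980 = 744.1990
ROP = 744.1990 + 385.4569 = 1129.6559

1129.6559 units


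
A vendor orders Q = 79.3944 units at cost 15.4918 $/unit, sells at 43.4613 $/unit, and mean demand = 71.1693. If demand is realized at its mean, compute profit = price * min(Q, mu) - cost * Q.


Sales at mu = min(79.3944, 71.1693) = 71.1693
Revenue = 43.4613 * 71.1693 = 3093.1103
Total cost = 15.4918 * 79.3944 = 1229.9622
Profit = 3093.1103 - 1229.9622 = 1863.1481

1863.1481 $


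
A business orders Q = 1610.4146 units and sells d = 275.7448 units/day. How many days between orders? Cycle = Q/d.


Cycle = 1610.4146 / 275.7448 = 5.8402

5.8402 days


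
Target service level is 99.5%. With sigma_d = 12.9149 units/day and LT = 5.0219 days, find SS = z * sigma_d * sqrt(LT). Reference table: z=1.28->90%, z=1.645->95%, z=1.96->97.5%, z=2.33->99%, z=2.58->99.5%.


From the table, SL = 99.5% corresponds to z = 2.58
sqrt(LT) = sqrt(5.0219) = 2.2410
SS = 2.58 * 12.9149 * 2.2410 = 74.6698

74.6698 units


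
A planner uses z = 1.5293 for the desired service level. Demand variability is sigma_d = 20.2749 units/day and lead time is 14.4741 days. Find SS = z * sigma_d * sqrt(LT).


sqrt(LT) = sqrt(14.4741) = 3.8045
SS = 1.5293 * 20.2749 * 3.8045 = 117.9634

117.9634 units


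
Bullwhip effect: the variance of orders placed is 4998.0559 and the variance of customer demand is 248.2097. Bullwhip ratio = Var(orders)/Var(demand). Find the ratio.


BW = 4998.0559 / 248.2097 = 20.1364

20.1364


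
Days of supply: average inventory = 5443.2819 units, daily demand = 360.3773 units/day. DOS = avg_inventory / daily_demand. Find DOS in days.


DOS = 5443.2819 / 360.3773 = 15.1044

15.1044 days


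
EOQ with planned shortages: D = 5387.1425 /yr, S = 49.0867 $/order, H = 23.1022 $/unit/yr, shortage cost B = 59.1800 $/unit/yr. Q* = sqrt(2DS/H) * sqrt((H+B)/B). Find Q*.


sqrt(2DS/H) = 151.3037
sqrt((H+B)/B) = 1.1791
Q* = 151.3037 * 1.1791 = 178.4083

178.4083 units


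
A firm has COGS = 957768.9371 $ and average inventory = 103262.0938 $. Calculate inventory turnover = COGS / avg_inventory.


Turnover = 957768.9371 / 103262.0938 = 9.2751

9.2751


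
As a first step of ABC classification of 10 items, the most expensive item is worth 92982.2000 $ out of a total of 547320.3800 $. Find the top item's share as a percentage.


Top item = 92982.2000
Total = 547320.3800
Percentage = 92982.2000 / 547320.3800 * 100 = 16.9886

16.9886%


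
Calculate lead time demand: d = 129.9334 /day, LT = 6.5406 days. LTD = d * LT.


LTD = 129.9334 * 6.5406 = 849.8424

849.8424 units


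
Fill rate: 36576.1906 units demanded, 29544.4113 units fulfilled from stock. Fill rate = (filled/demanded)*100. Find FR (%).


FR = 29544.4113 / 36576.1906 * 100 = 80.7750

80.7750%


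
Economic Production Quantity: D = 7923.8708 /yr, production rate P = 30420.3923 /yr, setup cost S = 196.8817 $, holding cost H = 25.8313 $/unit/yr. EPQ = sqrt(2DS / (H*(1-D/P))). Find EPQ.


1 - D/P = 1 - 0.2605 = 0.7395
H*(1-D/P) = 19.1028
2DS = 3120130.3074
EPQ = sqrt(163333.7406) = 404.1457

404.1457 units


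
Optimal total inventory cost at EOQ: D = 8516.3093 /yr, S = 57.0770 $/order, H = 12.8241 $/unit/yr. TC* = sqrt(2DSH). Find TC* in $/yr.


2*D*S*H = 12467215.1951
TC* = sqrt(12467215.1951) = 3530.8944

3530.8944 $/yr


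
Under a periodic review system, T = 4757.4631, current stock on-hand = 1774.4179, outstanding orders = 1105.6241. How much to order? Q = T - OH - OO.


Inventory position = OH + OO = 1774.4179 + 1105.6241 = 2880.0420
Q = 4757.4631 - 2880.0420 = 1877.4211

1877.4211 units


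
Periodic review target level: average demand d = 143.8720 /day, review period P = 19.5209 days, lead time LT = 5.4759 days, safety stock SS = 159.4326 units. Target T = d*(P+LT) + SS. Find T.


P + LT = 24.9968
d*(P+LT) = 143.8720 * 24.9968 = 3596.3396
T = 3596.3396 + 159.4326 = 3755.7722

3755.7722 units


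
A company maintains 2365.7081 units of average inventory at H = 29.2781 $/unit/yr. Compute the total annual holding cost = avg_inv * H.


Cost = 2365.7081 * 29.2781 = 69263.4383

69263.4383 $/yr


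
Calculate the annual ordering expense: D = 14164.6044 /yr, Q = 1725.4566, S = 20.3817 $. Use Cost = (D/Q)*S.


Number of orders = D/Q = 8.2092
Cost = 8.2092 * 20.3817 = 167.3173

167.3173 $/yr


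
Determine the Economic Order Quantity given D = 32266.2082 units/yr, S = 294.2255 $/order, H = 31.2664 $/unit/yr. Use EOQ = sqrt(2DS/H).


2*D*S = 2 * 32266.2082 * 294.2255 = 18987082.4815
2*D*S/H = 607267.9452
EOQ = sqrt(607267.9452) = 779.2740

779.2740 units


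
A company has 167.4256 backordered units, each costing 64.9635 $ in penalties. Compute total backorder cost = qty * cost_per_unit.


Total = 167.4256 * 64.9635 = 10876.5530

10876.5530 $


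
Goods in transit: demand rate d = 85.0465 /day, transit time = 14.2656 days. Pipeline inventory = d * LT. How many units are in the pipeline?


Pipeline = 85.0465 * 14.2656 = 1213.2394

1213.2394 units


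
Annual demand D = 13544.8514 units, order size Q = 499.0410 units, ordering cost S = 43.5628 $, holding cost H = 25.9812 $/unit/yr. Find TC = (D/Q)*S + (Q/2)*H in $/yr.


Ordering cost = D*S/Q = 1182.3711
Holding cost = Q*H/2 = 6482.8420
TC = 1182.3711 + 6482.8420 = 7665.2131

7665.2131 $/yr


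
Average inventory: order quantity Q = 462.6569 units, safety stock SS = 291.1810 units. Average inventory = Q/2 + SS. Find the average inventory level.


Q/2 = 231.3285
Avg = 231.3285 + 291.1810 = 522.5095

522.5095 units


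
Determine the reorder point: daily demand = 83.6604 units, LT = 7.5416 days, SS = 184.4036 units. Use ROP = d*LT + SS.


d*LT = 83.6604 * 7.5416 = 630.9333
ROP = 630.9333 + 184.4036 = 815.3369

815.3369 units


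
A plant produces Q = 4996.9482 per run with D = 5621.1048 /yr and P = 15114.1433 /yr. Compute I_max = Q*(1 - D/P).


D/P = 0.3719
1 - D/P = 0.6281
I_max = 4996.9482 * 0.6281 = 3138.5320

3138.5320 units


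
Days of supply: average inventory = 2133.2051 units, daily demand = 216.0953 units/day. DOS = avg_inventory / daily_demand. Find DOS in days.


DOS = 2133.2051 / 216.0953 = 9.8716

9.8716 days


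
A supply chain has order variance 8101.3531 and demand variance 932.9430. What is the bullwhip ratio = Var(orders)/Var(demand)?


BW = 8101.3531 / 932.9430 = 8.6837

8.6837


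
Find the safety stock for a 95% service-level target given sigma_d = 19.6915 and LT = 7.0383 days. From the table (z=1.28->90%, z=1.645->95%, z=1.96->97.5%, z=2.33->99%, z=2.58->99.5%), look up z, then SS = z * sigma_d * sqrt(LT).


From the table, SL = 95% corresponds to z = 1.645
sqrt(LT) = sqrt(7.0383) = 2.6530
SS = 1.645 * 19.6915 * 2.6530 = 85.9367

85.9367 units


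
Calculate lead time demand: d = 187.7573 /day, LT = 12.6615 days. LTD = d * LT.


LTD = 187.7573 * 12.6615 = 2377.2891

2377.2891 units


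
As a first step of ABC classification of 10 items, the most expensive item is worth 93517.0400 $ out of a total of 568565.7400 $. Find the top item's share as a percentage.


Top item = 93517.0400
Total = 568565.7400
Percentage = 93517.0400 / 568565.7400 * 100 = 16.4479

16.4479%


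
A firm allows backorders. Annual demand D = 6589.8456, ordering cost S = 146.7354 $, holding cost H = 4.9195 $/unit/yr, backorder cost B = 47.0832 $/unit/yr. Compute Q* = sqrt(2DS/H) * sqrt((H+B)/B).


sqrt(2DS/H) = 626.9885
sqrt((H+B)/B) = 1.0509
Q* = 626.9885 * 1.0509 = 658.9304

658.9304 units


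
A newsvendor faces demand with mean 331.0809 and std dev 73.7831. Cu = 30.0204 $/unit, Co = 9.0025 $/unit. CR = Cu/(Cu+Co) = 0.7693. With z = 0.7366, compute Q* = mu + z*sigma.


CR = Cu/(Cu+Co) = 30.0204/(30.0204+9.0025) = 0.7693
z = 0.7366
Q* = 331.0809 + 0.7366 * 73.7831 = 385.4295

385.4295 units


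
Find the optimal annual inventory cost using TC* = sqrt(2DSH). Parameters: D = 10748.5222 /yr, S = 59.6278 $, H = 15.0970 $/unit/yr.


2*D*S*H = 19351658.6431
TC* = sqrt(19351658.6431) = 4399.0520

4399.0520 $/yr


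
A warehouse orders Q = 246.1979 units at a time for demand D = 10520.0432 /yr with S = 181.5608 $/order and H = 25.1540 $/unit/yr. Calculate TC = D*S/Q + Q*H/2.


Ordering cost = D*S/Q = 7758.0981
Holding cost = Q*H/2 = 3096.4310
TC = 7758.0981 + 3096.4310 = 10854.5291

10854.5291 $/yr


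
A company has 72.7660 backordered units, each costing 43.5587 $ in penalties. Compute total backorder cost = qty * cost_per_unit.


Total = 72.7660 * 43.5587 = 3169.5924

3169.5924 $


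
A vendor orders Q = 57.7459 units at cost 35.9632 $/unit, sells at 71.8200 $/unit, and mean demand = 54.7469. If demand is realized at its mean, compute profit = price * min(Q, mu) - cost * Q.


Sales at mu = min(57.7459, 54.7469) = 54.7469
Revenue = 71.8200 * 54.7469 = 3931.9224
Total cost = 35.9632 * 57.7459 = 2076.7274
Profit = 3931.9224 - 2076.7274 = 1855.1950

1855.1950 $


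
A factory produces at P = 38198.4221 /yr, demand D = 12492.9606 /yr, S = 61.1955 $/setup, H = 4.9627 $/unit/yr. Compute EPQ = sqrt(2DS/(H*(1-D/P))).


1 - D/P = 1 - 0.3271 = 0.6729
H*(1-D/P) = 3.3396
2DS = 1529025.9408
EPQ = sqrt(457843.2852) = 676.6412

676.6412 units


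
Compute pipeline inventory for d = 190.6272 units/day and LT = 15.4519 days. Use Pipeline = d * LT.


Pipeline = 190.6272 * 15.4519 = 2945.5524

2945.5524 units


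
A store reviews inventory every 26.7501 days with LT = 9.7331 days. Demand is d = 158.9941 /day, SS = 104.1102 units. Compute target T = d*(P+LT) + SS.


P + LT = 36.4832
d*(P+LT) = 158.9941 * 36.4832 = 5800.6135
T = 5800.6135 + 104.1102 = 5904.7237

5904.7237 units


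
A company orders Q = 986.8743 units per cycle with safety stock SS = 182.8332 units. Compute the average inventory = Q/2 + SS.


Q/2 = 493.4371
Avg = 493.4371 + 182.8332 = 676.2704

676.2704 units


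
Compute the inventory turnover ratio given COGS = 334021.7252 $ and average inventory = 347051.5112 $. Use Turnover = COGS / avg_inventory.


Turnover = 334021.7252 / 347051.5112 = 0.9625

0.9625


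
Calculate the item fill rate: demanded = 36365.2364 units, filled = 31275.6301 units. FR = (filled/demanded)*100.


FR = 31275.6301 / 36365.2364 * 100 = 86.0042

86.0042%


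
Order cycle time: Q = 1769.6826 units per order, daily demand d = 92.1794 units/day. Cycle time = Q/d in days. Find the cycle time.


Cycle = 1769.6826 / 92.1794 = 19.1982

19.1982 days


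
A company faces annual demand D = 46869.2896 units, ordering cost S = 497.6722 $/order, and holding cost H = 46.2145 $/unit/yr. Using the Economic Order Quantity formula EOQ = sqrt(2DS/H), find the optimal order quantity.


2*D*S = 2 * 46869.2896 * 497.6722 = 46651084.9353
2*D*S/H = 1009446.9254
EOQ = sqrt(1009446.9254) = 1004.7124

1004.7124 units


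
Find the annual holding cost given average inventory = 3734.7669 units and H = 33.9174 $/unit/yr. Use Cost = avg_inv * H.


Cost = 3734.7669 * 33.9174 = 126673.5829

126673.5829 $/yr


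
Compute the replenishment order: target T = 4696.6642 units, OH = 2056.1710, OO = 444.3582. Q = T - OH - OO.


Inventory position = OH + OO = 2056.1710 + 444.3582 = 2500.5292
Q = 4696.6642 - 2500.5292 = 2196.1350

2196.1350 units


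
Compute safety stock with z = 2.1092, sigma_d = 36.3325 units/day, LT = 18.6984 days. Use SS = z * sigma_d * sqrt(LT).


sqrt(LT) = sqrt(18.6984) = 4.3242
SS = 2.1092 * 36.3325 * 4.3242 = 331.3716

331.3716 units


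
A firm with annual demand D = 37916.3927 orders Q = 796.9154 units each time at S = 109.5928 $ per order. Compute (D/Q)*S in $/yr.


Number of orders = D/Q = 47.5789
Cost = 47.5789 * 109.5928 = 5214.3096

5214.3096 $/yr


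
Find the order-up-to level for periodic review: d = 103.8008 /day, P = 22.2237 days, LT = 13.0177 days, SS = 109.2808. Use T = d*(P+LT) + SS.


P + LT = 35.2414
d*(P+LT) = 103.8008 * 35.2414 = 3658.0855
T = 3658.0855 + 109.2808 = 3767.3663

3767.3663 units


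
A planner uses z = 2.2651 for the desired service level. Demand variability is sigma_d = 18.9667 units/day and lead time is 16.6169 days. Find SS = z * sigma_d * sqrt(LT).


sqrt(LT) = sqrt(16.6169) = 4.0764
SS = 2.2651 * 18.9667 * 4.0764 = 175.1274

175.1274 units


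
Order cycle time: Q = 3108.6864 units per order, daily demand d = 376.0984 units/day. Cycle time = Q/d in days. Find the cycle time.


Cycle = 3108.6864 / 376.0984 = 8.2656

8.2656 days


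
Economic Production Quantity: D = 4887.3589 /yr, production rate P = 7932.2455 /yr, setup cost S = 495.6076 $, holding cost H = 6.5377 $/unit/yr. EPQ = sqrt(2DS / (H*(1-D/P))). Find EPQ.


1 - D/P = 1 - 0.6161 = 0.3839
H*(1-D/P) = 2.5096
2DS = 4844424.4295
EPQ = sqrt(1930377.3878) = 1389.3802

1389.3802 units


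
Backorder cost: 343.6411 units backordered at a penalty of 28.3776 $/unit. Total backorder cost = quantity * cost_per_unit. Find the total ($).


Total = 343.6411 * 28.3776 = 9751.7097

9751.7097 $


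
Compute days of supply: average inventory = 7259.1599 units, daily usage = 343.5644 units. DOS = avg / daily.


DOS = 7259.1599 / 343.5644 = 21.1290

21.1290 days


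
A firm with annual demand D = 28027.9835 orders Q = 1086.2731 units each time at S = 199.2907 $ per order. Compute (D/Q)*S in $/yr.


Number of orders = D/Q = 25.8020
Cost = 25.8020 * 199.2907 = 5142.0922

5142.0922 $/yr


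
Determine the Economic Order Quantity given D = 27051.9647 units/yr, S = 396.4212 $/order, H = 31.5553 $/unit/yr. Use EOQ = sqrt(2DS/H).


2*D*S = 2 * 27051.9647 * 396.4212 = 21447944.6175
2*D*S/H = 679693.8903
EOQ = sqrt(679693.8903) = 824.4355

824.4355 units


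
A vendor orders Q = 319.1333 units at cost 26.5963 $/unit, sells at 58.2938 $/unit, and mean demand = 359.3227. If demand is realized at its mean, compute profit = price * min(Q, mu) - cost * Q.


Sales at mu = min(319.1333, 359.3227) = 319.1333
Revenue = 58.2938 * 319.1333 = 18603.4928
Total cost = 26.5963 * 319.1333 = 8487.7650
Profit = 18603.4928 - 8487.7650 = 10115.7278

10115.7278 $


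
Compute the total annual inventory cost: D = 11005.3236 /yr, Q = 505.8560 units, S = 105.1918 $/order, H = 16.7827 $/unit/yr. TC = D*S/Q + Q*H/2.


Ordering cost = D*S/Q = 2288.5363
Holding cost = Q*H/2 = 4244.8147
TC = 2288.5363 + 4244.8147 = 6533.3510

6533.3510 $/yr


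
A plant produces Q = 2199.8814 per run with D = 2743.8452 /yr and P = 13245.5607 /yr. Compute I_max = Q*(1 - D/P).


D/P = 0.2072
1 - D/P = 0.7928
I_max = 2199.8814 * 0.7928 = 1744.1714

1744.1714 units


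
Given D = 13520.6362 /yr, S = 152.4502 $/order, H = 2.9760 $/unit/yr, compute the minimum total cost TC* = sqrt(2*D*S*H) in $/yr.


2*D*S*H = 12268403.4196
TC* = sqrt(12268403.4196) = 3502.6281

3502.6281 $/yr


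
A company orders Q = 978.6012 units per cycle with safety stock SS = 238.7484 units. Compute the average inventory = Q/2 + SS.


Q/2 = 489.3006
Avg = 489.3006 + 238.7484 = 728.0490

728.0490 units


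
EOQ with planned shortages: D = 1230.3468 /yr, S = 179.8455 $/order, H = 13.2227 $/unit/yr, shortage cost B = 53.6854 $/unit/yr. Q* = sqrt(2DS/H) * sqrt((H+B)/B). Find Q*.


sqrt(2DS/H) = 182.9441
sqrt((H+B)/B) = 1.1164
Q* = 182.9441 * 1.1164 = 204.2348

204.2348 units


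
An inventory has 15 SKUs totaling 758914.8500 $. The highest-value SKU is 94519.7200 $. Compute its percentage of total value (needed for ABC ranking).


Top item = 94519.7200
Total = 758914.8500
Percentage = 94519.7200 / 758914.8500 * 100 = 12.4546

12.4546%


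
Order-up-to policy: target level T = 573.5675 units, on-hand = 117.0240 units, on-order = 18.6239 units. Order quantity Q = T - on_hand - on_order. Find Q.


Inventory position = OH + OO = 117.0240 + 18.6239 = 135.6479
Q = 573.5675 - 135.6479 = 437.9196

437.9196 units


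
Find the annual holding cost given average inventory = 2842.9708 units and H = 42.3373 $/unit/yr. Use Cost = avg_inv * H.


Cost = 2842.9708 * 42.3373 = 120363.7077

120363.7077 $/yr


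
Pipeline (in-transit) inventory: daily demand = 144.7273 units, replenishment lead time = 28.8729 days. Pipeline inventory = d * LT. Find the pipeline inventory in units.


Pipeline = 144.7273 * 28.8729 = 4178.6969

4178.6969 units


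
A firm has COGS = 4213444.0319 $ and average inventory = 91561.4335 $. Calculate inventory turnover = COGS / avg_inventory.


Turnover = 4213444.0319 / 91561.4335 = 46.0177

46.0177


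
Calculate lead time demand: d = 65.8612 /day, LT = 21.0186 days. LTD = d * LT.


LTD = 65.8612 * 21.0186 = 1384.3102

1384.3102 units


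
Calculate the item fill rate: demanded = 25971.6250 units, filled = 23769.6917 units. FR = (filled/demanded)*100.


FR = 23769.6917 / 25971.6250 * 100 = 91.5218

91.5218%


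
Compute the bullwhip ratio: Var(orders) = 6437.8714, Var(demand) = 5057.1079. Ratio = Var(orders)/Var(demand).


BW = 6437.8714 / 5057.1079 = 1.2730

1.2730


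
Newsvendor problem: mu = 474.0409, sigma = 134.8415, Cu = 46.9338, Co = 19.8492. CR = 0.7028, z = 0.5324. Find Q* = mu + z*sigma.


CR = Cu/(Cu+Co) = 46.9338/(46.9338+19.8492) = 0.7028
z = 0.5324
Q* = 474.0409 + 0.5324 * 134.8415 = 545.8305

545.8305 units


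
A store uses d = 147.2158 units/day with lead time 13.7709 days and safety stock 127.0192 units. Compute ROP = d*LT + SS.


d*LT = 147.2158 * 13.7709 = 2027.2941
ROP = 2027.2941 + 127.0192 = 2154.3133

2154.3133 units


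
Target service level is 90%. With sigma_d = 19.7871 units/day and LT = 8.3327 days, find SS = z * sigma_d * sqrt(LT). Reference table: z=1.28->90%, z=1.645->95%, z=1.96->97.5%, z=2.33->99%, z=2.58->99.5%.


From the table, SL = 90% corresponds to z = 1.28
sqrt(LT) = sqrt(8.3327) = 2.8866
SS = 1.28 * 19.7871 * 2.8866 = 73.1114

73.1114 units


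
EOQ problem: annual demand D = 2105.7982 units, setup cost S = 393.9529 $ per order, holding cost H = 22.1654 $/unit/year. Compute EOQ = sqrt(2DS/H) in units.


2*D*S = 2 * 2105.7982 * 393.9529 = 1659170.6154
2*D*S/H = 74854.0796
EOQ = sqrt(74854.0796) = 273.5947

273.5947 units


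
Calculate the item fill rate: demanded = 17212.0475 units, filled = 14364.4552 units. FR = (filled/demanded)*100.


FR = 14364.4552 / 17212.0475 * 100 = 83.4558

83.4558%


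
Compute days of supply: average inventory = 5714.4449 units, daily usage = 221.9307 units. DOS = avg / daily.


DOS = 5714.4449 / 221.9307 = 25.7488

25.7488 days


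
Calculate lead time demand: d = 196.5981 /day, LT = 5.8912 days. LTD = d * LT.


LTD = 196.5981 * 5.8912 = 1158.1987

1158.1987 units


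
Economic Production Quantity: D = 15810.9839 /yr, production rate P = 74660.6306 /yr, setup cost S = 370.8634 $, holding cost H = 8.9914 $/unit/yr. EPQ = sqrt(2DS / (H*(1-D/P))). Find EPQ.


1 - D/P = 1 - 0.2118 = 0.7882
H*(1-D/P) = 7.0873
2DS = 11727430.4930
EPQ = sqrt(1654715.5300) = 1286.3575

1286.3575 units


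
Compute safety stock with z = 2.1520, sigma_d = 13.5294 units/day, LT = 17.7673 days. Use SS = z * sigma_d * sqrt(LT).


sqrt(LT) = sqrt(17.7673) = 4.2151
SS = 2.1520 * 13.5294 * 4.2151 = 122.7246

122.7246 units


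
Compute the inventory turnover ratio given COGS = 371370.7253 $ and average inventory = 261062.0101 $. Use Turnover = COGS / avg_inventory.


Turnover = 371370.7253 / 261062.0101 = 1.4225

1.4225


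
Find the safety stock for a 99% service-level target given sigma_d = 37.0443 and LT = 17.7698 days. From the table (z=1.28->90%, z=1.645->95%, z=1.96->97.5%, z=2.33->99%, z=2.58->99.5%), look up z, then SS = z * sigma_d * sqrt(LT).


From the table, SL = 99% corresponds to z = 2.33
sqrt(LT) = sqrt(17.7698) = 4.2154
SS = 2.33 * 37.0443 * 4.2154 = 363.8468

363.8468 units


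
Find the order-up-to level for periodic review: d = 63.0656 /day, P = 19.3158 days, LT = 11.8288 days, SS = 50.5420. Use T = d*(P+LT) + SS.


P + LT = 31.1446
d*(P+LT) = 63.0656 * 31.1446 = 1964.1529
T = 1964.1529 + 50.5420 = 2014.6949

2014.6949 units


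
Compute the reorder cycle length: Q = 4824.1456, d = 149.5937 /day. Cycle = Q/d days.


Cycle = 4824.1456 / 149.5937 = 32.2483

32.2483 days


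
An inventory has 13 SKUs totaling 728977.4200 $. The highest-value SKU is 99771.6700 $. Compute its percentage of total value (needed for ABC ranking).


Top item = 99771.6700
Total = 728977.4200
Percentage = 99771.6700 / 728977.4200 * 100 = 13.6865

13.6865%


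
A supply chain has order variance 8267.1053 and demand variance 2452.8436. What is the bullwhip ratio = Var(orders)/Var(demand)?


BW = 8267.1053 / 2452.8436 = 3.3704

3.3704


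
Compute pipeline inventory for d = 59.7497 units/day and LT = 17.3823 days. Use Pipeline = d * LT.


Pipeline = 59.7497 * 17.3823 = 1038.5872

1038.5872 units


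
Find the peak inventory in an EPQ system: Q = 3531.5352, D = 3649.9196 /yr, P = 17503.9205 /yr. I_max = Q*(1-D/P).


D/P = 0.2085
1 - D/P = 0.7915
I_max = 3531.5352 * 0.7915 = 2795.1391

2795.1391 units


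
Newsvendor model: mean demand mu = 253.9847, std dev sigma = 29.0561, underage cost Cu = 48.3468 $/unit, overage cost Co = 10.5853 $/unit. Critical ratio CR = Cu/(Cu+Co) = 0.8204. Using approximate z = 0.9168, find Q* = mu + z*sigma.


CR = Cu/(Cu+Co) = 48.3468/(48.3468+10.5853) = 0.8204
z = 0.9168
Q* = 253.9847 + 0.9168 * 29.0561 = 280.6233

280.6233 units


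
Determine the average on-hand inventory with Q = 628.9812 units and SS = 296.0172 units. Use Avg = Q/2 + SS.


Q/2 = 314.4906
Avg = 314.4906 + 296.0172 = 610.5078

610.5078 units


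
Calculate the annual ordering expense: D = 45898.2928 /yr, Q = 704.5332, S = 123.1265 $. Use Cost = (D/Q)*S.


Number of orders = D/Q = 65.1471
Cost = 65.1471 * 123.1265 = 8021.3341

8021.3341 $/yr


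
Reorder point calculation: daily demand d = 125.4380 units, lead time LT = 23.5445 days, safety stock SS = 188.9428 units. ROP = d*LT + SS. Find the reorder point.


d*LT = 125.4380 * 23.5445 = 2953.3750
ROP = 2953.3750 + 188.9428 = 3142.3178

3142.3178 units


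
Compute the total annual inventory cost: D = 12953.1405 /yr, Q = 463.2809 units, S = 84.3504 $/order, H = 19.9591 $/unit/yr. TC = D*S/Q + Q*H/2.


Ordering cost = D*S/Q = 2358.4020
Holding cost = Q*H/2 = 4623.3349
TC = 2358.4020 + 4623.3349 = 6981.7369

6981.7369 $/yr


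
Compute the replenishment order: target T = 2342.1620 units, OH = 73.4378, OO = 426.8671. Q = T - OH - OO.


Inventory position = OH + OO = 73.4378 + 426.8671 = 500.3049
Q = 2342.1620 - 500.3049 = 1841.8571

1841.8571 units


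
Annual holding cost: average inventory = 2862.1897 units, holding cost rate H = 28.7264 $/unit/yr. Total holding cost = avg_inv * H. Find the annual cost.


Cost = 2862.1897 * 28.7264 = 82220.4062

82220.4062 $/yr


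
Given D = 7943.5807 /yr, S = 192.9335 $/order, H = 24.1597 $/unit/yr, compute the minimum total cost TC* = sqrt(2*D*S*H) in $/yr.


2*D*S*H = 74053482.6501
TC* = sqrt(74053482.6501) = 8605.4333

8605.4333 $/yr


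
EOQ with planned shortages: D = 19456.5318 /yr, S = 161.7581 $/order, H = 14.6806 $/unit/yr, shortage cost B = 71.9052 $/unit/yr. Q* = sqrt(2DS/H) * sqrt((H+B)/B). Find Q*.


sqrt(2DS/H) = 654.8002
sqrt((H+B)/B) = 1.0973
Q* = 654.8002 * 1.0973 = 718.5418

718.5418 units


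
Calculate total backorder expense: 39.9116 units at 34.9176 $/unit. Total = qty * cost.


Total = 39.9116 * 34.9176 = 1393.6173

1393.6173 $


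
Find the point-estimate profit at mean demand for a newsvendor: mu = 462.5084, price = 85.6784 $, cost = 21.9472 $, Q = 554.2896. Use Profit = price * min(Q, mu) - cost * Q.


Sales at mu = min(554.2896, 462.5084) = 462.5084
Revenue = 85.6784 * 462.5084 = 39626.9797
Total cost = 21.9472 * 554.2896 = 12165.1047
Profit = 39626.9797 - 12165.1047 = 27461.8750

27461.8750 $


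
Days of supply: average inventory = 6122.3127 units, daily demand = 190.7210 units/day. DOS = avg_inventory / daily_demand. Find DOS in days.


DOS = 6122.3127 / 190.7210 = 32.1009

32.1009 days


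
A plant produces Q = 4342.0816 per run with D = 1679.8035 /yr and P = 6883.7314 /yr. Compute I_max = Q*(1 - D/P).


D/P = 0.2440
1 - D/P = 0.7560
I_max = 4342.0816 * 0.7560 = 3282.5045

3282.5045 units


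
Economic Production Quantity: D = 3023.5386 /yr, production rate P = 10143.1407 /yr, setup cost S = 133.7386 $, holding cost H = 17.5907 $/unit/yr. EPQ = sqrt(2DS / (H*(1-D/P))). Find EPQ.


1 - D/P = 1 - 0.2981 = 0.7019
H*(1-D/P) = 12.3471
2DS = 808727.6388
EPQ = sqrt(65499.1842) = 255.9281

255.9281 units


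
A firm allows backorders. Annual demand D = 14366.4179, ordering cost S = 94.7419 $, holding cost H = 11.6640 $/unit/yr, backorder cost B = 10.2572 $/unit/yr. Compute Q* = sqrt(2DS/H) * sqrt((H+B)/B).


sqrt(2DS/H) = 483.0994
sqrt((H+B)/B) = 1.4619
Q* = 483.0994 * 1.4619 = 706.2432

706.2432 units
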